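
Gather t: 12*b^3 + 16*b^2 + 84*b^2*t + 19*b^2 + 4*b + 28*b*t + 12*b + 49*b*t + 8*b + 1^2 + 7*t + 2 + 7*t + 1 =12*b^3 + 35*b^2 + 24*b + t*(84*b^2 + 77*b + 14) + 4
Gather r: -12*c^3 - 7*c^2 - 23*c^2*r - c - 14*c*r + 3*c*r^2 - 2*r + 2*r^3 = -12*c^3 - 7*c^2 + 3*c*r^2 - c + 2*r^3 + r*(-23*c^2 - 14*c - 2)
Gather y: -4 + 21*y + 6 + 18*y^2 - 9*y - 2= 18*y^2 + 12*y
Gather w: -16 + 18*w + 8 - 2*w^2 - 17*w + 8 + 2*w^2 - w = 0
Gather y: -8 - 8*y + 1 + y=-7*y - 7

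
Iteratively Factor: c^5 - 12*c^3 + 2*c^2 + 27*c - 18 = (c - 3)*(c^4 + 3*c^3 - 3*c^2 - 7*c + 6) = (c - 3)*(c + 2)*(c^3 + c^2 - 5*c + 3) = (c - 3)*(c - 1)*(c + 2)*(c^2 + 2*c - 3) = (c - 3)*(c - 1)^2*(c + 2)*(c + 3)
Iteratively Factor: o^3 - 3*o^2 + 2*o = (o)*(o^2 - 3*o + 2) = o*(o - 1)*(o - 2)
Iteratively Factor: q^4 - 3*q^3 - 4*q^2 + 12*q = (q)*(q^3 - 3*q^2 - 4*q + 12) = q*(q + 2)*(q^2 - 5*q + 6) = q*(q - 2)*(q + 2)*(q - 3)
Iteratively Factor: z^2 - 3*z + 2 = (z - 2)*(z - 1)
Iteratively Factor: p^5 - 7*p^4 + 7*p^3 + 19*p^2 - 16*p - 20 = (p - 2)*(p^4 - 5*p^3 - 3*p^2 + 13*p + 10) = (p - 2)*(p + 1)*(p^3 - 6*p^2 + 3*p + 10) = (p - 2)^2*(p + 1)*(p^2 - 4*p - 5) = (p - 5)*(p - 2)^2*(p + 1)*(p + 1)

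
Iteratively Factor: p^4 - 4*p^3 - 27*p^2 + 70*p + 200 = (p - 5)*(p^3 + p^2 - 22*p - 40) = (p - 5)*(p + 4)*(p^2 - 3*p - 10) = (p - 5)*(p + 2)*(p + 4)*(p - 5)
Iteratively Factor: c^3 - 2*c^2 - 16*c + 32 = (c - 2)*(c^2 - 16) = (c - 4)*(c - 2)*(c + 4)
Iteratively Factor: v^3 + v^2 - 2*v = (v)*(v^2 + v - 2) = v*(v - 1)*(v + 2)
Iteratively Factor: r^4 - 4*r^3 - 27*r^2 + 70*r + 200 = (r + 4)*(r^3 - 8*r^2 + 5*r + 50) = (r - 5)*(r + 4)*(r^2 - 3*r - 10) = (r - 5)^2*(r + 4)*(r + 2)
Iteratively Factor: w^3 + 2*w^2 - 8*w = (w + 4)*(w^2 - 2*w) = (w - 2)*(w + 4)*(w)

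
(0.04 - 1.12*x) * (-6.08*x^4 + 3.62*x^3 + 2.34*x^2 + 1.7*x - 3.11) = 6.8096*x^5 - 4.2976*x^4 - 2.476*x^3 - 1.8104*x^2 + 3.5512*x - 0.1244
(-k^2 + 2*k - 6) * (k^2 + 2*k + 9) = -k^4 - 11*k^2 + 6*k - 54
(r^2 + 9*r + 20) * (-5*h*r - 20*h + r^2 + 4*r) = -5*h*r^3 - 65*h*r^2 - 280*h*r - 400*h + r^4 + 13*r^3 + 56*r^2 + 80*r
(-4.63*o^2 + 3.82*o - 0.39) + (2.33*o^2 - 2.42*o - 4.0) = -2.3*o^2 + 1.4*o - 4.39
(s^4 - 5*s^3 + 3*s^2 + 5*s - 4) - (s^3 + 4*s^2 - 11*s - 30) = s^4 - 6*s^3 - s^2 + 16*s + 26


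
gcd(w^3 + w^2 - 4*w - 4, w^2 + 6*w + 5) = w + 1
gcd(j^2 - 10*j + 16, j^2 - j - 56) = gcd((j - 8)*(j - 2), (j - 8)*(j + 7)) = j - 8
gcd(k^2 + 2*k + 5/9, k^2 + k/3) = k + 1/3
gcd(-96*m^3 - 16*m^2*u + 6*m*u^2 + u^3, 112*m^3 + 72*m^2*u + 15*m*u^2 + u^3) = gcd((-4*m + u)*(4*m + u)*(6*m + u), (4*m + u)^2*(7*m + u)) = 4*m + u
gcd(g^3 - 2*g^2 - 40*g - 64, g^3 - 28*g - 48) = g^2 + 6*g + 8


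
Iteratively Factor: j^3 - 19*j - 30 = (j - 5)*(j^2 + 5*j + 6) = (j - 5)*(j + 2)*(j + 3)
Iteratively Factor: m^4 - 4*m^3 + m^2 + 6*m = (m + 1)*(m^3 - 5*m^2 + 6*m) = (m - 2)*(m + 1)*(m^2 - 3*m) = (m - 3)*(m - 2)*(m + 1)*(m)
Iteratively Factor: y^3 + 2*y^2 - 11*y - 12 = (y - 3)*(y^2 + 5*y + 4) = (y - 3)*(y + 4)*(y + 1)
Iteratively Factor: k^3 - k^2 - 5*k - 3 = (k + 1)*(k^2 - 2*k - 3) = (k - 3)*(k + 1)*(k + 1)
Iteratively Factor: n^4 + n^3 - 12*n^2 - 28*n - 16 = (n + 2)*(n^3 - n^2 - 10*n - 8) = (n - 4)*(n + 2)*(n^2 + 3*n + 2) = (n - 4)*(n + 2)^2*(n + 1)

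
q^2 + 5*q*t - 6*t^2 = (q - t)*(q + 6*t)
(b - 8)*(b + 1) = b^2 - 7*b - 8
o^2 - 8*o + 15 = (o - 5)*(o - 3)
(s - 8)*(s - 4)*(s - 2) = s^3 - 14*s^2 + 56*s - 64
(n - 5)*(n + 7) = n^2 + 2*n - 35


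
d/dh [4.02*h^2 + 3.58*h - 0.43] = 8.04*h + 3.58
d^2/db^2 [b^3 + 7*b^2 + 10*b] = 6*b + 14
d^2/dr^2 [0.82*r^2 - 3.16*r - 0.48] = 1.64000000000000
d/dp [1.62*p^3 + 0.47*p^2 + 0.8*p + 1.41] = 4.86*p^2 + 0.94*p + 0.8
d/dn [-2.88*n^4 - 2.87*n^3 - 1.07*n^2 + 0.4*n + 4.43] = -11.52*n^3 - 8.61*n^2 - 2.14*n + 0.4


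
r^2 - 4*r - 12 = (r - 6)*(r + 2)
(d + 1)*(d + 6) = d^2 + 7*d + 6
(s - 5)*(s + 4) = s^2 - s - 20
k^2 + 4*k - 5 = (k - 1)*(k + 5)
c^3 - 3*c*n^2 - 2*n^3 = (c - 2*n)*(c + n)^2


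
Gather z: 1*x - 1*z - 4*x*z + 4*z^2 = x + 4*z^2 + z*(-4*x - 1)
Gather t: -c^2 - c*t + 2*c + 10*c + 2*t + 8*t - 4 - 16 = -c^2 + 12*c + t*(10 - c) - 20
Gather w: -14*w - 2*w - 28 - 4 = -16*w - 32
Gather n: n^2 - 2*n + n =n^2 - n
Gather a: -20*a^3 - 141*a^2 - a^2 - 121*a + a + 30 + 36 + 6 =-20*a^3 - 142*a^2 - 120*a + 72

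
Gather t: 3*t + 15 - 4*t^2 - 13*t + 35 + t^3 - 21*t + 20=t^3 - 4*t^2 - 31*t + 70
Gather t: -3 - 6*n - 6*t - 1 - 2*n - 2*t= -8*n - 8*t - 4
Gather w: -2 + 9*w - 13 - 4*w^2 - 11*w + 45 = -4*w^2 - 2*w + 30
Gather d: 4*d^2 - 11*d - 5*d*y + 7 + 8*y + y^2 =4*d^2 + d*(-5*y - 11) + y^2 + 8*y + 7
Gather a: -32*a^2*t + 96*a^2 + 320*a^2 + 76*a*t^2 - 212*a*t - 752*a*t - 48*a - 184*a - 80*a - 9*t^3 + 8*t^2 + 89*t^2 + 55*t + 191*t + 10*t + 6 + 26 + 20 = a^2*(416 - 32*t) + a*(76*t^2 - 964*t - 312) - 9*t^3 + 97*t^2 + 256*t + 52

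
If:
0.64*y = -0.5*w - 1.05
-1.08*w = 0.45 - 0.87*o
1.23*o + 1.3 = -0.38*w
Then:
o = -0.74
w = -1.02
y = -0.85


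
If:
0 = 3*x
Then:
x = 0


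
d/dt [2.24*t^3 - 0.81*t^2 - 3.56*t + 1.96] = 6.72*t^2 - 1.62*t - 3.56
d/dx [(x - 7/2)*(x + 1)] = 2*x - 5/2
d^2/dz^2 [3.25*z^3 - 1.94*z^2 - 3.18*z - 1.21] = 19.5*z - 3.88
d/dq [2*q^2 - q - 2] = 4*q - 1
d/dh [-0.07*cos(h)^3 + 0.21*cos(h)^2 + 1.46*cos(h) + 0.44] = (0.21*cos(h)^2 - 0.42*cos(h) - 1.46)*sin(h)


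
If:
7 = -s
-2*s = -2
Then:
No Solution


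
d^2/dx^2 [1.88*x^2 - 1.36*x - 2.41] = 3.76000000000000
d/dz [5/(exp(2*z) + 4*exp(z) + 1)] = 10*(-exp(z) - 2)*exp(z)/(exp(2*z) + 4*exp(z) + 1)^2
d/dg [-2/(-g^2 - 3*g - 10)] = 2*(-2*g - 3)/(g^2 + 3*g + 10)^2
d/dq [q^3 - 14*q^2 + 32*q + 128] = 3*q^2 - 28*q + 32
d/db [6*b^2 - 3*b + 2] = 12*b - 3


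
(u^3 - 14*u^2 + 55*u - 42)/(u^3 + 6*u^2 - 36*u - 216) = (u^2 - 8*u + 7)/(u^2 + 12*u + 36)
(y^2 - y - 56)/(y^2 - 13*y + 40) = (y + 7)/(y - 5)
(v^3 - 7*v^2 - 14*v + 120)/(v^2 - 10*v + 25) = (v^2 - 2*v - 24)/(v - 5)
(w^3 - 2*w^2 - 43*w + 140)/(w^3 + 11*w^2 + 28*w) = (w^2 - 9*w + 20)/(w*(w + 4))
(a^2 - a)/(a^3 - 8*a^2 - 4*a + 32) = a*(a - 1)/(a^3 - 8*a^2 - 4*a + 32)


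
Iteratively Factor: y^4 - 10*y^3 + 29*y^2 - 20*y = (y)*(y^3 - 10*y^2 + 29*y - 20) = y*(y - 5)*(y^2 - 5*y + 4) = y*(y - 5)*(y - 4)*(y - 1)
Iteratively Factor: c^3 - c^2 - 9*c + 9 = (c + 3)*(c^2 - 4*c + 3) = (c - 1)*(c + 3)*(c - 3)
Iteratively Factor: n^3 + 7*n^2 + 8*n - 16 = (n - 1)*(n^2 + 8*n + 16) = (n - 1)*(n + 4)*(n + 4)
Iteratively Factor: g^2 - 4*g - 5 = (g - 5)*(g + 1)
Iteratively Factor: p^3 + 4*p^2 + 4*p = (p + 2)*(p^2 + 2*p) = p*(p + 2)*(p + 2)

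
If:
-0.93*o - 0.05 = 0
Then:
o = -0.05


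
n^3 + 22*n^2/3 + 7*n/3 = n*(n + 1/3)*(n + 7)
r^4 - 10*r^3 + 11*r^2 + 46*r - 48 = (r - 8)*(r - 3)*(r - 1)*(r + 2)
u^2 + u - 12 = (u - 3)*(u + 4)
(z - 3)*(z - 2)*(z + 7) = z^3 + 2*z^2 - 29*z + 42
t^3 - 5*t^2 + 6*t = t*(t - 3)*(t - 2)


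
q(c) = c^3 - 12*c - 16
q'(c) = 3*c^2 - 12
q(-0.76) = -7.32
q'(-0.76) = -10.27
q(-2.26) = -0.42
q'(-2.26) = 3.32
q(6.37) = 166.03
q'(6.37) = 109.73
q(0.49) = -21.76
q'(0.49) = -11.28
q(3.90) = -3.48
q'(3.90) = 33.63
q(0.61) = -23.09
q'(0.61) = -10.88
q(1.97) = -31.99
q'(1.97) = -0.36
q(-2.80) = -4.35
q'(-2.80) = 11.52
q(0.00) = -16.00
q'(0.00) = -12.00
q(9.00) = 605.00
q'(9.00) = 231.00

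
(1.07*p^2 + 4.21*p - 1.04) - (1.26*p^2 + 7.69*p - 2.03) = -0.19*p^2 - 3.48*p + 0.99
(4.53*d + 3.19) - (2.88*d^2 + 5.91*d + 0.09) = -2.88*d^2 - 1.38*d + 3.1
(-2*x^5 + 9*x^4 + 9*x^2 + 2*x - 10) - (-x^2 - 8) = -2*x^5 + 9*x^4 + 10*x^2 + 2*x - 2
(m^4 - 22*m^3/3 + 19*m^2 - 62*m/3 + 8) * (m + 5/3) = m^5 - 17*m^4/3 + 61*m^3/9 + 11*m^2 - 238*m/9 + 40/3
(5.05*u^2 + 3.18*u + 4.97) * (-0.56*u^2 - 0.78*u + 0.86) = -2.828*u^4 - 5.7198*u^3 - 0.920600000000001*u^2 - 1.1418*u + 4.2742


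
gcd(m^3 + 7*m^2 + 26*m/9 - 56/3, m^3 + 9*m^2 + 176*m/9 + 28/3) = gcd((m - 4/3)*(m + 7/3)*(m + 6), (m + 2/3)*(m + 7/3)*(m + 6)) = m^2 + 25*m/3 + 14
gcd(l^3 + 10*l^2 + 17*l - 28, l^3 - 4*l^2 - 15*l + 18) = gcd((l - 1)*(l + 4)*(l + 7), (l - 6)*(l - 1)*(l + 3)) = l - 1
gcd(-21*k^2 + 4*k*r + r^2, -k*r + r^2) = 1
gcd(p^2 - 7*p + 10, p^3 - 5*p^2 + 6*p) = p - 2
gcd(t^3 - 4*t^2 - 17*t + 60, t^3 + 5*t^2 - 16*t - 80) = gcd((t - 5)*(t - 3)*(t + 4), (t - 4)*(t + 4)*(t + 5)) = t + 4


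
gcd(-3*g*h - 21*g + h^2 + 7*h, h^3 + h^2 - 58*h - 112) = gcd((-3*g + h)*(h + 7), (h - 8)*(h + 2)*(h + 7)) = h + 7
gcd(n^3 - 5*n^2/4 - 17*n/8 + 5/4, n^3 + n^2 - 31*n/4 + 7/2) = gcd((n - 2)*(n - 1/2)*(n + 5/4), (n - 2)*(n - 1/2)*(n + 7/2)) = n^2 - 5*n/2 + 1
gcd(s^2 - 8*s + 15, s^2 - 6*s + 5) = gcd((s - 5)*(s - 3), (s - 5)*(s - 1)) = s - 5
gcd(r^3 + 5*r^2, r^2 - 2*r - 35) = r + 5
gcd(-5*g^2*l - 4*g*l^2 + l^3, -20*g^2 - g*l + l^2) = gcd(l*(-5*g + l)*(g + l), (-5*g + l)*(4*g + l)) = 5*g - l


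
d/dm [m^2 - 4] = 2*m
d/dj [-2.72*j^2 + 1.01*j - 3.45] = 1.01 - 5.44*j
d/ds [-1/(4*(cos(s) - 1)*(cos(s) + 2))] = -(sin(s) + sin(2*s))/(4*(cos(s) - 1)^2*(cos(s) + 2)^2)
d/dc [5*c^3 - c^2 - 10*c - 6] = 15*c^2 - 2*c - 10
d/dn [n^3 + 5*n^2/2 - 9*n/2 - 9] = 3*n^2 + 5*n - 9/2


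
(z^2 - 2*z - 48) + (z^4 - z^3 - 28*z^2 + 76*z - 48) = z^4 - z^3 - 27*z^2 + 74*z - 96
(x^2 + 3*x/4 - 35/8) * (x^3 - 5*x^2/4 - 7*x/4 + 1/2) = x^5 - x^4/2 - 113*x^3/16 + 149*x^2/32 + 257*x/32 - 35/16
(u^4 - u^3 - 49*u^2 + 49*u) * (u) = u^5 - u^4 - 49*u^3 + 49*u^2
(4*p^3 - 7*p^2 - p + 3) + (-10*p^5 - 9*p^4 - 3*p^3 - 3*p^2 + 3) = -10*p^5 - 9*p^4 + p^3 - 10*p^2 - p + 6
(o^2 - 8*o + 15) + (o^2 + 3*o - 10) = 2*o^2 - 5*o + 5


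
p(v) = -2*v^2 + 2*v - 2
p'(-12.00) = 50.00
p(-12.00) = -314.00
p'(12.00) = -46.00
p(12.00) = -266.00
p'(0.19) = 1.24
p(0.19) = -1.69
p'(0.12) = 1.52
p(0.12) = -1.79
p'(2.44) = -7.76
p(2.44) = -9.03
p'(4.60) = -16.40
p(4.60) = -35.12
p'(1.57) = -4.28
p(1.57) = -3.79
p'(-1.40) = 7.60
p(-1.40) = -8.72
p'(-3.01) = 14.04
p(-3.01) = -26.14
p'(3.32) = -11.28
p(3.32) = -17.40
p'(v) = 2 - 4*v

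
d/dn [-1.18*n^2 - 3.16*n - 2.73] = -2.36*n - 3.16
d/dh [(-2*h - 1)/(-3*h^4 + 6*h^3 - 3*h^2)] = 2*(-3*h^2 - h + 1)/(3*h^3*(h^3 - 3*h^2 + 3*h - 1))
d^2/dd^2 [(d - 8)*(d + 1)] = 2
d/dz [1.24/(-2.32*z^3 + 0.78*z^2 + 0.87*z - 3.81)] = (8.6304*z^2 - 1.9344*z - 1.0788)/(2.32*z^3 - 0.78*z^2 - 0.87*z + 3.81)^2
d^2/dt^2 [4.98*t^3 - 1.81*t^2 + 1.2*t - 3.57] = 29.88*t - 3.62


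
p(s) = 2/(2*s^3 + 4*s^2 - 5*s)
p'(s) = 2*(-6*s^2 - 8*s + 5)/(2*s^3 + 4*s^2 - 5*s)^2 = 2*(-6*s^2 - 8*s + 5)/(s^2*(2*s^2 + 4*s - 5)^2)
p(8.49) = 0.00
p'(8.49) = -0.00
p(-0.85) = 0.34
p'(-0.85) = 0.43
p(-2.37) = 0.26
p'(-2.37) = -0.33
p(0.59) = -1.74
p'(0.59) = -2.75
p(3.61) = 0.02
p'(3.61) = -0.01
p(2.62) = 0.04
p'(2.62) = -0.05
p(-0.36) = 0.90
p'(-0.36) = 2.87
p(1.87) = 0.11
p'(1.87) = -0.20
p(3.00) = 0.03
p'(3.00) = -0.03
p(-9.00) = 0.00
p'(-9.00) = 0.00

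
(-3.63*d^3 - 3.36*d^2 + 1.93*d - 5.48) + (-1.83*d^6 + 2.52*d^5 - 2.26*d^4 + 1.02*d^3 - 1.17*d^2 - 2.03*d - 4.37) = -1.83*d^6 + 2.52*d^5 - 2.26*d^4 - 2.61*d^3 - 4.53*d^2 - 0.0999999999999999*d - 9.85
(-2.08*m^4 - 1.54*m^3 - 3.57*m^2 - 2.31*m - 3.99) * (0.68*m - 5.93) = -1.4144*m^5 + 11.2872*m^4 + 6.7046*m^3 + 19.5993*m^2 + 10.9851*m + 23.6607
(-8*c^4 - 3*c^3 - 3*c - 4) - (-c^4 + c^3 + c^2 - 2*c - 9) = -7*c^4 - 4*c^3 - c^2 - c + 5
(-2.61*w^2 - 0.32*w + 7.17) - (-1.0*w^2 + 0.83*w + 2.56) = -1.61*w^2 - 1.15*w + 4.61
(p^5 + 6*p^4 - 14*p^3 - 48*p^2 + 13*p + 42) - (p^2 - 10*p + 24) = p^5 + 6*p^4 - 14*p^3 - 49*p^2 + 23*p + 18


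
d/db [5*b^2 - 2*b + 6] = 10*b - 2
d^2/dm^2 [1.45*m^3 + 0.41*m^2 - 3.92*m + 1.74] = 8.7*m + 0.82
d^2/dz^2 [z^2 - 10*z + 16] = 2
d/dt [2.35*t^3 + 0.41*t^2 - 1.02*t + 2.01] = 7.05*t^2 + 0.82*t - 1.02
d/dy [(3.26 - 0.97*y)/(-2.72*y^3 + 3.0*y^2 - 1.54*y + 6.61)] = (-5.2768*y^3 + 29.5116*y^2 - 19.56*y - 1.3913)/(7.3984*y^6 - 16.32*y^5 + 17.3776*y^4 - 45.1984*y^3 + 42.0316*y^2 - 20.3588*y + 43.6921)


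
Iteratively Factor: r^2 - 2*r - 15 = (r - 5)*(r + 3)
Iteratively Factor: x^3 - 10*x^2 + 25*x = (x - 5)*(x^2 - 5*x) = x*(x - 5)*(x - 5)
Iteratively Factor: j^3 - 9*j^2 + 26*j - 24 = (j - 3)*(j^2 - 6*j + 8) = (j - 4)*(j - 3)*(j - 2)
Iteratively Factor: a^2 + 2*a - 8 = (a + 4)*(a - 2)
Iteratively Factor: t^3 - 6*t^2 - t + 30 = (t - 5)*(t^2 - t - 6) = (t - 5)*(t - 3)*(t + 2)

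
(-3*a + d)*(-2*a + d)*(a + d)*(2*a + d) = 12*a^4 + 8*a^3*d - 7*a^2*d^2 - 2*a*d^3 + d^4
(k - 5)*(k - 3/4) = k^2 - 23*k/4 + 15/4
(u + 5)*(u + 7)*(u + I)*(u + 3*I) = u^4 + 12*u^3 + 4*I*u^3 + 32*u^2 + 48*I*u^2 - 36*u + 140*I*u - 105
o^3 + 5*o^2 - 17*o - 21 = (o - 3)*(o + 1)*(o + 7)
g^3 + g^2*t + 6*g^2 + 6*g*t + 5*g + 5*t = (g + 1)*(g + 5)*(g + t)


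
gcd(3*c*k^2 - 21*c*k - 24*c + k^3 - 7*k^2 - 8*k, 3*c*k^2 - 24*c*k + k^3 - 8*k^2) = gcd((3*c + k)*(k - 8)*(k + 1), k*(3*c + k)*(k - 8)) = 3*c*k - 24*c + k^2 - 8*k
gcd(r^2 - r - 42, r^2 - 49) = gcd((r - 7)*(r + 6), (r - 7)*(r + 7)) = r - 7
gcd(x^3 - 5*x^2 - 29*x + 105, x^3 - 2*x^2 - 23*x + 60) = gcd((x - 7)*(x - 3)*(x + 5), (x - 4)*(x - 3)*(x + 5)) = x^2 + 2*x - 15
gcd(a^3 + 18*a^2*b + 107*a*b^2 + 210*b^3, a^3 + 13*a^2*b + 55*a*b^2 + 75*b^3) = a + 5*b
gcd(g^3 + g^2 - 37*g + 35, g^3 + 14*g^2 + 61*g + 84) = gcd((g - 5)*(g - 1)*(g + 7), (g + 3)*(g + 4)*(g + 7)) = g + 7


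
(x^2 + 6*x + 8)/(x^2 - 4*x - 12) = (x + 4)/(x - 6)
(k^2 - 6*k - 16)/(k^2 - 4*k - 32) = (k + 2)/(k + 4)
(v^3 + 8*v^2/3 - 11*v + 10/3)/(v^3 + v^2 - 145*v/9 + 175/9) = 3*(3*v^2 - 7*v + 2)/(9*v^2 - 36*v + 35)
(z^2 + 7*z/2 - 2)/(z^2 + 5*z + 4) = (z - 1/2)/(z + 1)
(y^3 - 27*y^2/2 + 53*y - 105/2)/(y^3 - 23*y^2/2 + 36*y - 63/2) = (y - 5)/(y - 3)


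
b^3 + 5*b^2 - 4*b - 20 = (b - 2)*(b + 2)*(b + 5)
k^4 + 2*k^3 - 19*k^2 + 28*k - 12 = (k - 2)*(k - 1)^2*(k + 6)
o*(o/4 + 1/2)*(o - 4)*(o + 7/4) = o^4/4 - o^3/16 - 23*o^2/8 - 7*o/2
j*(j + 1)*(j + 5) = j^3 + 6*j^2 + 5*j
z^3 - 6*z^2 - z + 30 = (z - 5)*(z - 3)*(z + 2)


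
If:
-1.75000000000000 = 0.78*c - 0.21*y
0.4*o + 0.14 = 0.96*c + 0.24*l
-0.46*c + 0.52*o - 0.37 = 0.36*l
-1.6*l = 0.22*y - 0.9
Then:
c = 0.64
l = -0.91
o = 0.65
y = 10.73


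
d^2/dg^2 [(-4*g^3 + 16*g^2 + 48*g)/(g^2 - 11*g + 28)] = 8*(-37*g^3 + 588*g^2 - 3360*g + 6832)/(g^6 - 33*g^5 + 447*g^4 - 3179*g^3 + 12516*g^2 - 25872*g + 21952)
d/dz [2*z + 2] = 2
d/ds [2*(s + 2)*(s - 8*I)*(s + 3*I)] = 6*s^2 + s*(8 - 20*I) + 48 - 20*I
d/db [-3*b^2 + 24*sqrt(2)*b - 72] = -6*b + 24*sqrt(2)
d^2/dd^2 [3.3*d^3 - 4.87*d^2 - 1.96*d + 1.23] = 19.8*d - 9.74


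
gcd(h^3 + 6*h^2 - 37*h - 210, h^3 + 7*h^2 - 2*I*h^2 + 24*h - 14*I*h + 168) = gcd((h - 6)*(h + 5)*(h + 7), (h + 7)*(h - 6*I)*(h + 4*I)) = h + 7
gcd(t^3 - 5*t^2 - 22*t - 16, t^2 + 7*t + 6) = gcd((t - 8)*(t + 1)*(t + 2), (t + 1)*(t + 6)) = t + 1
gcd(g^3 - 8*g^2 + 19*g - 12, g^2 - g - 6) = g - 3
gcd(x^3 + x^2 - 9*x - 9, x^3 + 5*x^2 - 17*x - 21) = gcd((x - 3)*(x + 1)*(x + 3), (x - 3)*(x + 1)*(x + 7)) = x^2 - 2*x - 3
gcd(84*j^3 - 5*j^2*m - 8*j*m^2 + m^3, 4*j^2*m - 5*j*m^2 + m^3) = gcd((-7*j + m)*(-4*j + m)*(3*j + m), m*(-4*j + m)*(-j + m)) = 4*j - m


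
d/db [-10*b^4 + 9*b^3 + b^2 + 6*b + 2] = -40*b^3 + 27*b^2 + 2*b + 6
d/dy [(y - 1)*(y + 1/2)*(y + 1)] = 3*y^2 + y - 1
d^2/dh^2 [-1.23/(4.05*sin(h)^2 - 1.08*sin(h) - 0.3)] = (-80.7003*sin(h)^4 + 16.14006*sin(h)^3 + 113.637978*sin(h)^2 - 31.8816*sin(h) + 5.858244)/(-4.05*sin(h)^2 + 1.08*sin(h) + 0.3)^3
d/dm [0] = 0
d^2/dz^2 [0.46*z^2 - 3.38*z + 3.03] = 0.920000000000000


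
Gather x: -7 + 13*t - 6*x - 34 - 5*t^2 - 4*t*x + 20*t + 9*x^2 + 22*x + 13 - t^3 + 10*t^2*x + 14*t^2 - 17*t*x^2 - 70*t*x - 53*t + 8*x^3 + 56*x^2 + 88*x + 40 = -t^3 + 9*t^2 - 20*t + 8*x^3 + x^2*(65 - 17*t) + x*(10*t^2 - 74*t + 104) + 12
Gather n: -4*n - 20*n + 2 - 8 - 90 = -24*n - 96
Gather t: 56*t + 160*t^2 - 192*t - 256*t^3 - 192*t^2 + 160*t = -256*t^3 - 32*t^2 + 24*t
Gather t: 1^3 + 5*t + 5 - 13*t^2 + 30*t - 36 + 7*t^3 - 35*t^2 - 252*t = 7*t^3 - 48*t^2 - 217*t - 30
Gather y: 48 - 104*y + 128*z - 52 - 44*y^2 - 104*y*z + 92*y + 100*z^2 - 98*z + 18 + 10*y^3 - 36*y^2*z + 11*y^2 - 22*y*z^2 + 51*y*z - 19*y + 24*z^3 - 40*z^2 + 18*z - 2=10*y^3 + y^2*(-36*z - 33) + y*(-22*z^2 - 53*z - 31) + 24*z^3 + 60*z^2 + 48*z + 12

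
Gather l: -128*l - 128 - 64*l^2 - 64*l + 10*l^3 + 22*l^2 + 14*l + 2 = 10*l^3 - 42*l^2 - 178*l - 126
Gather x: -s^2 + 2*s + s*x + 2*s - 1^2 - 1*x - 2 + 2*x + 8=-s^2 + 4*s + x*(s + 1) + 5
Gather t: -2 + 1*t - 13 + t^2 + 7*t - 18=t^2 + 8*t - 33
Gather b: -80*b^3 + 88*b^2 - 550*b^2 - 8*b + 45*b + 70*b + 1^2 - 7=-80*b^3 - 462*b^2 + 107*b - 6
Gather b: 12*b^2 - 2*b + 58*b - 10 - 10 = 12*b^2 + 56*b - 20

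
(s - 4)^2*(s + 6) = s^3 - 2*s^2 - 32*s + 96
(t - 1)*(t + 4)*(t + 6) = t^3 + 9*t^2 + 14*t - 24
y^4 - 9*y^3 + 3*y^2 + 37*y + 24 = (y - 8)*(y - 3)*(y + 1)^2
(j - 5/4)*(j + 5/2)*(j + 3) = j^3 + 17*j^2/4 + 5*j/8 - 75/8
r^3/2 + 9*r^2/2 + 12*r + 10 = (r/2 + 1)*(r + 2)*(r + 5)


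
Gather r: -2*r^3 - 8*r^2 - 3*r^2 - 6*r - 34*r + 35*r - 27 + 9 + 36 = -2*r^3 - 11*r^2 - 5*r + 18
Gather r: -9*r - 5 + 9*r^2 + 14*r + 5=9*r^2 + 5*r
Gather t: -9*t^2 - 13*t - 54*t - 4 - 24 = -9*t^2 - 67*t - 28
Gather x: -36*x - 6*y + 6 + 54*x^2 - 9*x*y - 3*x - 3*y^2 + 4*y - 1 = 54*x^2 + x*(-9*y - 39) - 3*y^2 - 2*y + 5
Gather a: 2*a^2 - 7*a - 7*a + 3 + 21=2*a^2 - 14*a + 24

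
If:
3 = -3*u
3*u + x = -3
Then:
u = -1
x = 0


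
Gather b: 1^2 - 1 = 0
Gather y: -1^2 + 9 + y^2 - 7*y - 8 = y^2 - 7*y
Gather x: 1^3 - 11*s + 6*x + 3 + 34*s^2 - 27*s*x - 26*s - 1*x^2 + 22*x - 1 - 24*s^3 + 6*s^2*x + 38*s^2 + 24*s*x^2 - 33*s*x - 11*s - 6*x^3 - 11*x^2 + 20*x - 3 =-24*s^3 + 72*s^2 - 48*s - 6*x^3 + x^2*(24*s - 12) + x*(6*s^2 - 60*s + 48)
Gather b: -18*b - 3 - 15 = -18*b - 18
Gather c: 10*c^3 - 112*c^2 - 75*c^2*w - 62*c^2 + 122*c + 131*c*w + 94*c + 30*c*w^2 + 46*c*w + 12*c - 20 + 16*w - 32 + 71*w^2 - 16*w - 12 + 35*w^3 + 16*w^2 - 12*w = 10*c^3 + c^2*(-75*w - 174) + c*(30*w^2 + 177*w + 228) + 35*w^3 + 87*w^2 - 12*w - 64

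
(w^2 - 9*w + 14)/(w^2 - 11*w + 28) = (w - 2)/(w - 4)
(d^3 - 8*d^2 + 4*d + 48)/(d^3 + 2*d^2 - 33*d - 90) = (d^2 - 2*d - 8)/(d^2 + 8*d + 15)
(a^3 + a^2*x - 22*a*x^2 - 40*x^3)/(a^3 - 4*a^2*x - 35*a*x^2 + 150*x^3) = (-a^2 - 6*a*x - 8*x^2)/(-a^2 - a*x + 30*x^2)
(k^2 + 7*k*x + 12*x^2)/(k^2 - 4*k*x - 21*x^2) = (-k - 4*x)/(-k + 7*x)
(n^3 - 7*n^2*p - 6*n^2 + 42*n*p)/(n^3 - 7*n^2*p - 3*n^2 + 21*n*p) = (n - 6)/(n - 3)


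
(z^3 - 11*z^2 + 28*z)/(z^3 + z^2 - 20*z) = (z - 7)/(z + 5)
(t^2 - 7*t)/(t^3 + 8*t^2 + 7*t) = (t - 7)/(t^2 + 8*t + 7)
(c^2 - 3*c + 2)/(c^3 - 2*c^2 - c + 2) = 1/(c + 1)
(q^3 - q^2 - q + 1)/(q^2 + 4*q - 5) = (q^2 - 1)/(q + 5)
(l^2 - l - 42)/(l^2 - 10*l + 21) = (l + 6)/(l - 3)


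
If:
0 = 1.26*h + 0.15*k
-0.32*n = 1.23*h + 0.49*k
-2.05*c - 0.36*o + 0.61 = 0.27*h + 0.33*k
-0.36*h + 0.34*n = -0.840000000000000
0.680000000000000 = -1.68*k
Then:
No Solution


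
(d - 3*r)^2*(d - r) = d^3 - 7*d^2*r + 15*d*r^2 - 9*r^3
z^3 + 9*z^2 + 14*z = z*(z + 2)*(z + 7)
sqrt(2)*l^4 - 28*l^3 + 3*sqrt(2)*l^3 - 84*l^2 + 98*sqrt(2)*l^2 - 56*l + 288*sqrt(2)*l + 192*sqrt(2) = (l + 2)*(l - 8*sqrt(2))*(l - 6*sqrt(2))*(sqrt(2)*l + sqrt(2))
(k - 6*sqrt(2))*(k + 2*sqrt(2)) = k^2 - 4*sqrt(2)*k - 24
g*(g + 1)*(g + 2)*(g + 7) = g^4 + 10*g^3 + 23*g^2 + 14*g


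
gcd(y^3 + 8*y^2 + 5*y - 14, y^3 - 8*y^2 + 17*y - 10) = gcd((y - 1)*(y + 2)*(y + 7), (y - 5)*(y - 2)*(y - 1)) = y - 1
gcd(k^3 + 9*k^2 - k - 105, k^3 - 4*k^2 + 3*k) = k - 3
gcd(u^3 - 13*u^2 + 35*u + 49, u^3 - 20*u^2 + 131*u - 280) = u - 7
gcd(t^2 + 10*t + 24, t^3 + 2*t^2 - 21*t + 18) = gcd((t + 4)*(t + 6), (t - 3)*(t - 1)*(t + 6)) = t + 6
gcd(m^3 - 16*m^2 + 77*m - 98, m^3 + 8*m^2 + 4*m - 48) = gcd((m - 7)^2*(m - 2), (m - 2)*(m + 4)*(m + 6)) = m - 2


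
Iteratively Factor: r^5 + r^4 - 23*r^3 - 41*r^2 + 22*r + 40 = (r - 5)*(r^4 + 6*r^3 + 7*r^2 - 6*r - 8) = (r - 5)*(r + 4)*(r^3 + 2*r^2 - r - 2) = (r - 5)*(r + 1)*(r + 4)*(r^2 + r - 2) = (r - 5)*(r + 1)*(r + 2)*(r + 4)*(r - 1)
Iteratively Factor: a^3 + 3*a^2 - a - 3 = (a + 3)*(a^2 - 1) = (a + 1)*(a + 3)*(a - 1)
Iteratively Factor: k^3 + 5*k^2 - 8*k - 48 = (k + 4)*(k^2 + k - 12) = (k - 3)*(k + 4)*(k + 4)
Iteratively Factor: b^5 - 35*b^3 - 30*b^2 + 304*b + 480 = (b + 2)*(b^4 - 2*b^3 - 31*b^2 + 32*b + 240) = (b + 2)*(b + 3)*(b^3 - 5*b^2 - 16*b + 80) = (b - 5)*(b + 2)*(b + 3)*(b^2 - 16) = (b - 5)*(b + 2)*(b + 3)*(b + 4)*(b - 4)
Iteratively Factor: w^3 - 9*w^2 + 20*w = (w - 5)*(w^2 - 4*w) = (w - 5)*(w - 4)*(w)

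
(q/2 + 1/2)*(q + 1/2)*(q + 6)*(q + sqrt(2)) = q^4/2 + sqrt(2)*q^3/2 + 15*q^3/4 + 19*q^2/4 + 15*sqrt(2)*q^2/4 + 3*q/2 + 19*sqrt(2)*q/4 + 3*sqrt(2)/2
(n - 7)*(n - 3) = n^2 - 10*n + 21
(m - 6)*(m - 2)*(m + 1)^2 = m^4 - 6*m^3 - 3*m^2 + 16*m + 12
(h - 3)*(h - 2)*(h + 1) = h^3 - 4*h^2 + h + 6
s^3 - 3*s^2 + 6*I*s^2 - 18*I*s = s*(s - 3)*(s + 6*I)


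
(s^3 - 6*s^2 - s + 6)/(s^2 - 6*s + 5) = (s^2 - 5*s - 6)/(s - 5)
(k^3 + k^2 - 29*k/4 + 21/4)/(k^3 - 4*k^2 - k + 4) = (k^2 + 2*k - 21/4)/(k^2 - 3*k - 4)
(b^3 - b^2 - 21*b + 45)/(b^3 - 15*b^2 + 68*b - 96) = (b^2 + 2*b - 15)/(b^2 - 12*b + 32)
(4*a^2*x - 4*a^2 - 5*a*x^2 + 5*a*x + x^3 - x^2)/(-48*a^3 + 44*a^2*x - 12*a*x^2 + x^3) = (-a*x + a + x^2 - x)/(12*a^2 - 8*a*x + x^2)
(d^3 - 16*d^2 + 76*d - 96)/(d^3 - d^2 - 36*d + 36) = (d^2 - 10*d + 16)/(d^2 + 5*d - 6)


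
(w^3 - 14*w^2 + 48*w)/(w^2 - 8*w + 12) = w*(w - 8)/(w - 2)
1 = 1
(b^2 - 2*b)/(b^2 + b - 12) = b*(b - 2)/(b^2 + b - 12)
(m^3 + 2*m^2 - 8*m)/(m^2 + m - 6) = m*(m + 4)/(m + 3)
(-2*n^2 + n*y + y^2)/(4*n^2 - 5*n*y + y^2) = (2*n + y)/(-4*n + y)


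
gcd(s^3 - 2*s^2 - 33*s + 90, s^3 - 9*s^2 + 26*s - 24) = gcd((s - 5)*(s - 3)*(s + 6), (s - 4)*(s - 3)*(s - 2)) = s - 3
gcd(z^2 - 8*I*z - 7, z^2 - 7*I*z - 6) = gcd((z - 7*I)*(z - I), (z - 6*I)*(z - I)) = z - I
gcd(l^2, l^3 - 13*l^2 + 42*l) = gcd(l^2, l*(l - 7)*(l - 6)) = l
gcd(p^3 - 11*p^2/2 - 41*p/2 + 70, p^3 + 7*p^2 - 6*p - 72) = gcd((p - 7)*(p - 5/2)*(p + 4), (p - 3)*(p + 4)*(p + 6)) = p + 4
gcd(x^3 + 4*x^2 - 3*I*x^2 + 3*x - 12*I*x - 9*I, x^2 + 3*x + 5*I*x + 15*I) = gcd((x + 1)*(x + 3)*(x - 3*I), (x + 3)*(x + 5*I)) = x + 3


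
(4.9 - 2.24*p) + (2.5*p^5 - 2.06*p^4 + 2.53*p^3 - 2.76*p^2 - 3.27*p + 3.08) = 2.5*p^5 - 2.06*p^4 + 2.53*p^3 - 2.76*p^2 - 5.51*p + 7.98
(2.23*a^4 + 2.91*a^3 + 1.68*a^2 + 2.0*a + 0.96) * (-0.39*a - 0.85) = -0.8697*a^5 - 3.0304*a^4 - 3.1287*a^3 - 2.208*a^2 - 2.0744*a - 0.816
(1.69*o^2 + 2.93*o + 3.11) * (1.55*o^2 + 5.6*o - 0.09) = 2.6195*o^4 + 14.0055*o^3 + 21.0764*o^2 + 17.1523*o - 0.2799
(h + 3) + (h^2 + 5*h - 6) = h^2 + 6*h - 3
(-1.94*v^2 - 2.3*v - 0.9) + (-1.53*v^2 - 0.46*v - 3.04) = -3.47*v^2 - 2.76*v - 3.94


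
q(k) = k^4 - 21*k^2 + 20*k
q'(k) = 4*k^3 - 42*k + 20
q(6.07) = 705.20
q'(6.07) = 659.65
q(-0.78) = -28.01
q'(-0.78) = 50.86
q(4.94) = 181.86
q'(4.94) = 294.74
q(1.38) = -8.77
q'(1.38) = -27.45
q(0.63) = 4.42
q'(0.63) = -5.46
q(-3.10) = -171.46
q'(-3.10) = 31.04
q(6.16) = 766.21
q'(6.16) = 696.26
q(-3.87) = -167.61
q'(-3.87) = -49.30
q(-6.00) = 420.00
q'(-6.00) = -592.00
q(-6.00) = 420.00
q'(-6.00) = -592.00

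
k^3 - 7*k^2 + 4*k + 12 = (k - 6)*(k - 2)*(k + 1)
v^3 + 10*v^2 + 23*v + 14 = (v + 1)*(v + 2)*(v + 7)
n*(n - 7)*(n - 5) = n^3 - 12*n^2 + 35*n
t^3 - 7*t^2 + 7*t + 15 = (t - 5)*(t - 3)*(t + 1)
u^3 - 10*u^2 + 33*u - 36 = (u - 4)*(u - 3)^2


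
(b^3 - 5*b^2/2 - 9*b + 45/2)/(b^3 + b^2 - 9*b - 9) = (b - 5/2)/(b + 1)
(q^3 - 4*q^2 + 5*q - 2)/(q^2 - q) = q - 3 + 2/q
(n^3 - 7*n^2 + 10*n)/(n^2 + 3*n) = (n^2 - 7*n + 10)/(n + 3)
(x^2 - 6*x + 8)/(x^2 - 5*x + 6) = (x - 4)/(x - 3)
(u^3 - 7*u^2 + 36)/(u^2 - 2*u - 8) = (u^2 - 9*u + 18)/(u - 4)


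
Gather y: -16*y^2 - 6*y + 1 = -16*y^2 - 6*y + 1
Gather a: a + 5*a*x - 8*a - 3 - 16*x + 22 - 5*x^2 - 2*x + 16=a*(5*x - 7) - 5*x^2 - 18*x + 35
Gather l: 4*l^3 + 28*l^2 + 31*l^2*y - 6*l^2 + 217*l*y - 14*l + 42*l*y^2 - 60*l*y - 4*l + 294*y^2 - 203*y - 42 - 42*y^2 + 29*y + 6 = 4*l^3 + l^2*(31*y + 22) + l*(42*y^2 + 157*y - 18) + 252*y^2 - 174*y - 36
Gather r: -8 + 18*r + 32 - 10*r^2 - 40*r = -10*r^2 - 22*r + 24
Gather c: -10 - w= -w - 10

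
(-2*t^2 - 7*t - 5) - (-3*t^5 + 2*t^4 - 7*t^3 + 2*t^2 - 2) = 3*t^5 - 2*t^4 + 7*t^3 - 4*t^2 - 7*t - 3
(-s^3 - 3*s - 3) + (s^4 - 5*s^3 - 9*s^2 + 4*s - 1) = s^4 - 6*s^3 - 9*s^2 + s - 4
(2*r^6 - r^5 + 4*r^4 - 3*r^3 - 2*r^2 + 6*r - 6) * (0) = 0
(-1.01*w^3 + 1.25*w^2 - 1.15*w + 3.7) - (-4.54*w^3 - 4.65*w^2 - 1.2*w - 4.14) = 3.53*w^3 + 5.9*w^2 + 0.05*w + 7.84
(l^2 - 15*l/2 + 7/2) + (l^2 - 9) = 2*l^2 - 15*l/2 - 11/2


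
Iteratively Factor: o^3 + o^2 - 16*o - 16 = (o + 1)*(o^2 - 16) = (o - 4)*(o + 1)*(o + 4)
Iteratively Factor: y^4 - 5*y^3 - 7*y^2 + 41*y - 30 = (y + 3)*(y^3 - 8*y^2 + 17*y - 10) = (y - 5)*(y + 3)*(y^2 - 3*y + 2) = (y - 5)*(y - 1)*(y + 3)*(y - 2)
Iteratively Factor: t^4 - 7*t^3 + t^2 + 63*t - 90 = (t - 5)*(t^3 - 2*t^2 - 9*t + 18) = (t - 5)*(t + 3)*(t^2 - 5*t + 6) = (t - 5)*(t - 2)*(t + 3)*(t - 3)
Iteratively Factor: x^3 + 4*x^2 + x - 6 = (x + 3)*(x^2 + x - 2) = (x + 2)*(x + 3)*(x - 1)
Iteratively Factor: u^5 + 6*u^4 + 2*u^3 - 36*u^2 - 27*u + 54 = (u + 3)*(u^4 + 3*u^3 - 7*u^2 - 15*u + 18) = (u - 2)*(u + 3)*(u^3 + 5*u^2 + 3*u - 9) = (u - 2)*(u - 1)*(u + 3)*(u^2 + 6*u + 9) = (u - 2)*(u - 1)*(u + 3)^2*(u + 3)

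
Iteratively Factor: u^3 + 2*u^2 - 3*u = (u - 1)*(u^2 + 3*u) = u*(u - 1)*(u + 3)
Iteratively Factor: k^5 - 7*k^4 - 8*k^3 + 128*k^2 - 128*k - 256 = (k - 4)*(k^4 - 3*k^3 - 20*k^2 + 48*k + 64) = (k - 4)^2*(k^3 + k^2 - 16*k - 16) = (k - 4)^2*(k + 1)*(k^2 - 16) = (k - 4)^3*(k + 1)*(k + 4)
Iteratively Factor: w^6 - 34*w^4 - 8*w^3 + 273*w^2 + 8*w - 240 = (w + 1)*(w^5 - w^4 - 33*w^3 + 25*w^2 + 248*w - 240) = (w - 3)*(w + 1)*(w^4 + 2*w^3 - 27*w^2 - 56*w + 80) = (w - 3)*(w + 1)*(w + 4)*(w^3 - 2*w^2 - 19*w + 20) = (w - 5)*(w - 3)*(w + 1)*(w + 4)*(w^2 + 3*w - 4) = (w - 5)*(w - 3)*(w - 1)*(w + 1)*(w + 4)*(w + 4)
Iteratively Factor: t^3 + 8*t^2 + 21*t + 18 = (t + 3)*(t^2 + 5*t + 6) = (t + 3)^2*(t + 2)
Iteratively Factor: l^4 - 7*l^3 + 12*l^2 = (l)*(l^3 - 7*l^2 + 12*l) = l^2*(l^2 - 7*l + 12) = l^2*(l - 3)*(l - 4)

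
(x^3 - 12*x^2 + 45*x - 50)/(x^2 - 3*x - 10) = (x^2 - 7*x + 10)/(x + 2)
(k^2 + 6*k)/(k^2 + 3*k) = (k + 6)/(k + 3)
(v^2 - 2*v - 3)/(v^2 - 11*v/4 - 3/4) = 4*(v + 1)/(4*v + 1)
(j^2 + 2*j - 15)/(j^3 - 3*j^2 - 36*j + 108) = (j + 5)/(j^2 - 36)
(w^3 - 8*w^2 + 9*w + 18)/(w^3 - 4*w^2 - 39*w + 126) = (w^2 - 5*w - 6)/(w^2 - w - 42)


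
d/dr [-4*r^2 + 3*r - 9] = 3 - 8*r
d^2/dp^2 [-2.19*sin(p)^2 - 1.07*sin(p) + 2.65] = 1.07*sin(p) - 4.38*cos(2*p)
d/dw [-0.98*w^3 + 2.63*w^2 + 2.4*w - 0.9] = -2.94*w^2 + 5.26*w + 2.4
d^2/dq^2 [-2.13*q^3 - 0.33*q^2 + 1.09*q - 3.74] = -12.78*q - 0.66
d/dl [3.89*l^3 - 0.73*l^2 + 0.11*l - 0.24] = 11.67*l^2 - 1.46*l + 0.11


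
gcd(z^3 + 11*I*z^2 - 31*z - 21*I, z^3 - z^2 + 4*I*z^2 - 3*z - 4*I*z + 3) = z^2 + 4*I*z - 3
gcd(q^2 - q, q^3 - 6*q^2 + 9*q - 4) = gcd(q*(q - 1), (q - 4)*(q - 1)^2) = q - 1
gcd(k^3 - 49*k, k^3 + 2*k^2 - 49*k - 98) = k^2 - 49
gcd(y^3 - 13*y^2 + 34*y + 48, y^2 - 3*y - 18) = y - 6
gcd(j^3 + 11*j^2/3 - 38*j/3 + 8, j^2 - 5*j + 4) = j - 1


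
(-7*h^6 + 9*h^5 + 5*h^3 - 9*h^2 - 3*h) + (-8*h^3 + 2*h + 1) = -7*h^6 + 9*h^5 - 3*h^3 - 9*h^2 - h + 1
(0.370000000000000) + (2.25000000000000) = 2.62000000000000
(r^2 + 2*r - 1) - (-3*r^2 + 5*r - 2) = 4*r^2 - 3*r + 1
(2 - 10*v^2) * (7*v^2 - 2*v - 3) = -70*v^4 + 20*v^3 + 44*v^2 - 4*v - 6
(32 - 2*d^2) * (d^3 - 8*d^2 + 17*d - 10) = -2*d^5 + 16*d^4 - 2*d^3 - 236*d^2 + 544*d - 320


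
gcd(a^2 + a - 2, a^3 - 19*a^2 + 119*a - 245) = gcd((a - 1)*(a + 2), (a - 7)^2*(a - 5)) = 1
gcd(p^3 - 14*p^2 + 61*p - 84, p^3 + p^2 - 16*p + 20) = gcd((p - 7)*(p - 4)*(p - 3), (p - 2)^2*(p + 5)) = 1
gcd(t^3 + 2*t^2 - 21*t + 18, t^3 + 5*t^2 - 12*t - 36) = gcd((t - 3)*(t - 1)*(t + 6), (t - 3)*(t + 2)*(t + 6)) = t^2 + 3*t - 18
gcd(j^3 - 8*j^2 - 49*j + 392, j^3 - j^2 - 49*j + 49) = j^2 - 49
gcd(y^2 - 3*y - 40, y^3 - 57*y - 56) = y - 8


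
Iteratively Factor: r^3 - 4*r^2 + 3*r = (r - 3)*(r^2 - r) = (r - 3)*(r - 1)*(r)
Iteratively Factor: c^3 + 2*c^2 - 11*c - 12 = (c - 3)*(c^2 + 5*c + 4) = (c - 3)*(c + 1)*(c + 4)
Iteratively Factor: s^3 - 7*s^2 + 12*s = (s - 4)*(s^2 - 3*s) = (s - 4)*(s - 3)*(s)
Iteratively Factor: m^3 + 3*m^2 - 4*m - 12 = (m + 3)*(m^2 - 4) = (m + 2)*(m + 3)*(m - 2)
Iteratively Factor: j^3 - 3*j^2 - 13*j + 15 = (j - 1)*(j^2 - 2*j - 15) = (j - 5)*(j - 1)*(j + 3)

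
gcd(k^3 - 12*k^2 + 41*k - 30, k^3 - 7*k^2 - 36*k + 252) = k - 6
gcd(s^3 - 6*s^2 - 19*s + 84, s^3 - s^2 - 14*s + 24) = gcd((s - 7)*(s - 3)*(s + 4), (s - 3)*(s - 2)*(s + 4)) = s^2 + s - 12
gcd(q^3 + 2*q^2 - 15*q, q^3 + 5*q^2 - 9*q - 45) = q^2 + 2*q - 15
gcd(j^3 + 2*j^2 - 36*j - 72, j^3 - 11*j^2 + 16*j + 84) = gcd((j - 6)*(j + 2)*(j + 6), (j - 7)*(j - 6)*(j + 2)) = j^2 - 4*j - 12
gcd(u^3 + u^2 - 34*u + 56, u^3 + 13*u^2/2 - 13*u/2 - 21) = u^2 + 5*u - 14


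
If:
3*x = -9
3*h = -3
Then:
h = -1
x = -3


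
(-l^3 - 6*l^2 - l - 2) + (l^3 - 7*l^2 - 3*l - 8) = -13*l^2 - 4*l - 10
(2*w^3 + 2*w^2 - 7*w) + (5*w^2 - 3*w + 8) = 2*w^3 + 7*w^2 - 10*w + 8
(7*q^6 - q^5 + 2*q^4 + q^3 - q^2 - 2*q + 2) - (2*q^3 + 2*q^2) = 7*q^6 - q^5 + 2*q^4 - q^3 - 3*q^2 - 2*q + 2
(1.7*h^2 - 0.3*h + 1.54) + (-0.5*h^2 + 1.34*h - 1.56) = 1.2*h^2 + 1.04*h - 0.02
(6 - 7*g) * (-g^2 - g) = 7*g^3 + g^2 - 6*g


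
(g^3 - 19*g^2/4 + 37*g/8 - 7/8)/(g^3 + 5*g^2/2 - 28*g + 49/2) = (g - 1/4)/(g + 7)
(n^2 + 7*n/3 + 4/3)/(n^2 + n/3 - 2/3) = (3*n + 4)/(3*n - 2)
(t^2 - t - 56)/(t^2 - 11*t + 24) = (t + 7)/(t - 3)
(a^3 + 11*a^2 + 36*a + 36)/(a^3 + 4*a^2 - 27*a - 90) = (a + 2)/(a - 5)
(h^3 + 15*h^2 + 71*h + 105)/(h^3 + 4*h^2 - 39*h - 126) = (h + 5)/(h - 6)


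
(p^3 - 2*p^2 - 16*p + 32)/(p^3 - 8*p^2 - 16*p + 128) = (p - 2)/(p - 8)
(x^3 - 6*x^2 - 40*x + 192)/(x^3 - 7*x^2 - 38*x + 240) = (x - 4)/(x - 5)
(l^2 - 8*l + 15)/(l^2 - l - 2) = (-l^2 + 8*l - 15)/(-l^2 + l + 2)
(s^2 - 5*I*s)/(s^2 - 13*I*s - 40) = s/(s - 8*I)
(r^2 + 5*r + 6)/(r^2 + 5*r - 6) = (r^2 + 5*r + 6)/(r^2 + 5*r - 6)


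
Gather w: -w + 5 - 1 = 4 - w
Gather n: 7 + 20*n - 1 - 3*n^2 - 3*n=-3*n^2 + 17*n + 6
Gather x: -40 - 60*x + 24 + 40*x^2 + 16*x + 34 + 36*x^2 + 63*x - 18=76*x^2 + 19*x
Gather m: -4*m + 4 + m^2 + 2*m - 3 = m^2 - 2*m + 1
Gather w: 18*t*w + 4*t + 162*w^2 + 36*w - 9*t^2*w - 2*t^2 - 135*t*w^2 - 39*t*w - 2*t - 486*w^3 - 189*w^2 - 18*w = -2*t^2 + 2*t - 486*w^3 + w^2*(-135*t - 27) + w*(-9*t^2 - 21*t + 18)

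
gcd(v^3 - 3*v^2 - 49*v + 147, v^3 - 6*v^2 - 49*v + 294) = v^2 - 49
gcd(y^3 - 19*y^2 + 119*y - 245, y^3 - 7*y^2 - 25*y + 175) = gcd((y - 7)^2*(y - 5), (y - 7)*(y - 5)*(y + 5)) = y^2 - 12*y + 35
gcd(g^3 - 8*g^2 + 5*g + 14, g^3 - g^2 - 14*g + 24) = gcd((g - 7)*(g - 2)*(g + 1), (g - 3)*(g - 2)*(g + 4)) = g - 2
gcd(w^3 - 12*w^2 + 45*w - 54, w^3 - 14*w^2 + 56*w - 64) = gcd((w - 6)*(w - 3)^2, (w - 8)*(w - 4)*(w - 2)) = 1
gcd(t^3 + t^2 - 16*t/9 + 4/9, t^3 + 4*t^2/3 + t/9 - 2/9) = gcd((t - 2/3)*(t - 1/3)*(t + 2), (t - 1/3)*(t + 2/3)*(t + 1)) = t - 1/3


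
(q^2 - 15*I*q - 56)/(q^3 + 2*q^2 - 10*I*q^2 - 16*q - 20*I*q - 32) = (q - 7*I)/(q^2 + 2*q*(1 - I) - 4*I)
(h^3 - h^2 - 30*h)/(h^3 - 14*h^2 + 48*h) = (h + 5)/(h - 8)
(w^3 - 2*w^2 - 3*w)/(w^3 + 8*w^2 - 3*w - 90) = w*(w + 1)/(w^2 + 11*w + 30)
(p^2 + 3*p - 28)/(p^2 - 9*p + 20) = (p + 7)/(p - 5)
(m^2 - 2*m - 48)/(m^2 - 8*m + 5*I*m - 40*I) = (m + 6)/(m + 5*I)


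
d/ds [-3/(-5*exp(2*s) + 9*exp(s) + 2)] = (27 - 30*exp(s))*exp(s)/(-5*exp(2*s) + 9*exp(s) + 2)^2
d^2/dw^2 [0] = 0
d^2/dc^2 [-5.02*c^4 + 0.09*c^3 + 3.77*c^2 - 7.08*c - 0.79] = -60.24*c^2 + 0.54*c + 7.54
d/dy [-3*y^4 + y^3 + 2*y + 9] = -12*y^3 + 3*y^2 + 2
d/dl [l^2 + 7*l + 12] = 2*l + 7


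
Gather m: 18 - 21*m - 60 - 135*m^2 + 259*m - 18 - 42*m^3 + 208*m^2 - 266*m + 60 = -42*m^3 + 73*m^2 - 28*m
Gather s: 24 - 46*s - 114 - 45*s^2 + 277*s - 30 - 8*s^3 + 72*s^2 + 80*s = -8*s^3 + 27*s^2 + 311*s - 120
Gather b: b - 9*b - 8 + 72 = 64 - 8*b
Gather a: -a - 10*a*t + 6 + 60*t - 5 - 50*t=a*(-10*t - 1) + 10*t + 1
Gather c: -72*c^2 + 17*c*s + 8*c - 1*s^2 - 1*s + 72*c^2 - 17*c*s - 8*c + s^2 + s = 0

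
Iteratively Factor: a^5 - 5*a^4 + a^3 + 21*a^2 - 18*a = (a - 3)*(a^4 - 2*a^3 - 5*a^2 + 6*a) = (a - 3)^2*(a^3 + a^2 - 2*a) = a*(a - 3)^2*(a^2 + a - 2) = a*(a - 3)^2*(a - 1)*(a + 2)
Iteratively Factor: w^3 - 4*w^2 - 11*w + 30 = (w - 2)*(w^2 - 2*w - 15) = (w - 5)*(w - 2)*(w + 3)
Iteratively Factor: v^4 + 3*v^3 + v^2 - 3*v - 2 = (v + 1)*(v^3 + 2*v^2 - v - 2) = (v - 1)*(v + 1)*(v^2 + 3*v + 2) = (v - 1)*(v + 1)^2*(v + 2)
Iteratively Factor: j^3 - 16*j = (j - 4)*(j^2 + 4*j) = j*(j - 4)*(j + 4)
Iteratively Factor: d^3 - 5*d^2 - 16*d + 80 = (d - 5)*(d^2 - 16) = (d - 5)*(d - 4)*(d + 4)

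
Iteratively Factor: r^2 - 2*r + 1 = (r - 1)*(r - 1)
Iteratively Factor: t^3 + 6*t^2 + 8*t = (t)*(t^2 + 6*t + 8) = t*(t + 4)*(t + 2)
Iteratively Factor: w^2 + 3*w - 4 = (w - 1)*(w + 4)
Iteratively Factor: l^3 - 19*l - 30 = (l - 5)*(l^2 + 5*l + 6) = (l - 5)*(l + 2)*(l + 3)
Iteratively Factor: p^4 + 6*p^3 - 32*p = (p)*(p^3 + 6*p^2 - 32) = p*(p + 4)*(p^2 + 2*p - 8) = p*(p + 4)^2*(p - 2)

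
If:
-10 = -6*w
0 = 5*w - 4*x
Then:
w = 5/3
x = 25/12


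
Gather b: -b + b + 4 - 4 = 0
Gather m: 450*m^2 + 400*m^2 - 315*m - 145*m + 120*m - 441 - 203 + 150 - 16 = 850*m^2 - 340*m - 510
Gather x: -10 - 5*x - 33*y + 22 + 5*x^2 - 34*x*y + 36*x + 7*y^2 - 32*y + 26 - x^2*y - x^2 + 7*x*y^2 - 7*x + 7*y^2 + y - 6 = x^2*(4 - y) + x*(7*y^2 - 34*y + 24) + 14*y^2 - 64*y + 32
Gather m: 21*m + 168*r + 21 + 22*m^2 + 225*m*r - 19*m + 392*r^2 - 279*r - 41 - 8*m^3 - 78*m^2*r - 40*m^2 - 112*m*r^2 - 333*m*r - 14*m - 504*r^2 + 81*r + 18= -8*m^3 + m^2*(-78*r - 18) + m*(-112*r^2 - 108*r - 12) - 112*r^2 - 30*r - 2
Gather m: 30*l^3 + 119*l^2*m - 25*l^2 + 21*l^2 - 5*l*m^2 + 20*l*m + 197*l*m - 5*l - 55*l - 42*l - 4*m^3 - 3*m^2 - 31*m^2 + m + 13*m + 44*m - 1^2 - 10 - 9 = 30*l^3 - 4*l^2 - 102*l - 4*m^3 + m^2*(-5*l - 34) + m*(119*l^2 + 217*l + 58) - 20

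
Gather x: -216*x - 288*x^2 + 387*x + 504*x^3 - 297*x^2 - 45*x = 504*x^3 - 585*x^2 + 126*x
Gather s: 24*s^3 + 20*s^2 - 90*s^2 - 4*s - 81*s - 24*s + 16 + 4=24*s^3 - 70*s^2 - 109*s + 20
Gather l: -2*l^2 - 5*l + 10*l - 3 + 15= -2*l^2 + 5*l + 12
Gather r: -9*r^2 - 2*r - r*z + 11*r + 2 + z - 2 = -9*r^2 + r*(9 - z) + z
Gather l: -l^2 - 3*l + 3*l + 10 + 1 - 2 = 9 - l^2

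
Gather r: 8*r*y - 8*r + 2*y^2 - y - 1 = r*(8*y - 8) + 2*y^2 - y - 1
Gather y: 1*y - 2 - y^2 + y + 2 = -y^2 + 2*y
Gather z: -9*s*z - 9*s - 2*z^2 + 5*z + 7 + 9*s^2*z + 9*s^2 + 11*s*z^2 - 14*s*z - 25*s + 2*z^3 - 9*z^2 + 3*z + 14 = 9*s^2 - 34*s + 2*z^3 + z^2*(11*s - 11) + z*(9*s^2 - 23*s + 8) + 21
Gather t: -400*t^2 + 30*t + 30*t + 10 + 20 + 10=-400*t^2 + 60*t + 40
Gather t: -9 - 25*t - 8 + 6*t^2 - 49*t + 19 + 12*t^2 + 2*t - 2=18*t^2 - 72*t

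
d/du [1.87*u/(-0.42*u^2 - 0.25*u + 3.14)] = (0.7854*u^2 + 0.4675*u - 5.8718)*(-0.42*u^2 + u*(0.84*u + 0.25) - 0.25*u + 3.14)/(0.42*u^2 + 0.25*u - 3.14)^3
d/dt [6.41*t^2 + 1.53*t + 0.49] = 12.82*t + 1.53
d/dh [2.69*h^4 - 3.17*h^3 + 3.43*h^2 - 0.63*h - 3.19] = 10.76*h^3 - 9.51*h^2 + 6.86*h - 0.63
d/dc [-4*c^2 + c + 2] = 1 - 8*c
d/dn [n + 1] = 1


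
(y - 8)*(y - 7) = y^2 - 15*y + 56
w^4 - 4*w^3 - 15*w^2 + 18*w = w*(w - 6)*(w - 1)*(w + 3)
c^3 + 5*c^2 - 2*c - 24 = (c - 2)*(c + 3)*(c + 4)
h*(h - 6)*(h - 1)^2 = h^4 - 8*h^3 + 13*h^2 - 6*h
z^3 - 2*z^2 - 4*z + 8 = (z - 2)^2*(z + 2)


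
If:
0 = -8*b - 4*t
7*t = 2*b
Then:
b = 0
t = 0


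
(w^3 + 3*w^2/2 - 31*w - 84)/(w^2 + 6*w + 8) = (w^2 - 5*w/2 - 21)/(w + 2)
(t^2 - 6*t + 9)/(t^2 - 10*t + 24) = (t^2 - 6*t + 9)/(t^2 - 10*t + 24)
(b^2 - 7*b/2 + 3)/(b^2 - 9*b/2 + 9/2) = (b - 2)/(b - 3)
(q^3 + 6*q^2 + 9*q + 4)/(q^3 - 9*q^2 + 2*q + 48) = (q^3 + 6*q^2 + 9*q + 4)/(q^3 - 9*q^2 + 2*q + 48)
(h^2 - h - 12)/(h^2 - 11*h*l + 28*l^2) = (h^2 - h - 12)/(h^2 - 11*h*l + 28*l^2)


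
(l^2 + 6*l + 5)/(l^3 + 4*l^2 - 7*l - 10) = 1/(l - 2)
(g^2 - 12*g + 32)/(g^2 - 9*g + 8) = (g - 4)/(g - 1)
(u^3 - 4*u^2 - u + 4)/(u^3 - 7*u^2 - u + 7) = (u - 4)/(u - 7)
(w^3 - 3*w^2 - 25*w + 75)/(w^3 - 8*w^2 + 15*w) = (w + 5)/w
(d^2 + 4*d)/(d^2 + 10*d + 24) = d/(d + 6)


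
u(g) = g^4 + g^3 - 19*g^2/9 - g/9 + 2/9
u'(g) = 4*g^3 + 3*g^2 - 38*g/9 - 1/9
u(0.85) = -0.26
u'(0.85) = 0.92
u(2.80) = 66.78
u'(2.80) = 99.39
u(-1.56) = -2.62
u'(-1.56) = -1.41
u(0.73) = -0.31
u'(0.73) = -0.04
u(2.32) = 30.06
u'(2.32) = 56.19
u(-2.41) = 7.96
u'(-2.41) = -28.50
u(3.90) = 258.34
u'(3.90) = 266.33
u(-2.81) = 24.03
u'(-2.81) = -53.31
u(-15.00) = 46776.89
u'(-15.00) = -12761.78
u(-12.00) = 18705.56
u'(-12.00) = -6429.44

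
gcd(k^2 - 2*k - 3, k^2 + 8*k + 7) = k + 1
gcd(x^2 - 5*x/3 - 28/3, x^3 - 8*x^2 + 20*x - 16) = x - 4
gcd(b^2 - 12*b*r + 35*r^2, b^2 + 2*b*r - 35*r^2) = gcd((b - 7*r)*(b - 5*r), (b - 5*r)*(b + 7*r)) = -b + 5*r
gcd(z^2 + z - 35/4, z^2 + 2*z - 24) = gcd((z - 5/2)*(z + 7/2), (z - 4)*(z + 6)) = 1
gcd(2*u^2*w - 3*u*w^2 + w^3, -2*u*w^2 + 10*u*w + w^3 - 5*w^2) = 2*u*w - w^2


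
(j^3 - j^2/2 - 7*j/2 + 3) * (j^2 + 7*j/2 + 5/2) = j^5 + 3*j^4 - 11*j^3/4 - 21*j^2/2 + 7*j/4 + 15/2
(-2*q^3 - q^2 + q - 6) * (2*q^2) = -4*q^5 - 2*q^4 + 2*q^3 - 12*q^2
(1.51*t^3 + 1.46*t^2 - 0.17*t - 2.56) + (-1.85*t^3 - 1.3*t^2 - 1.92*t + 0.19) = -0.34*t^3 + 0.16*t^2 - 2.09*t - 2.37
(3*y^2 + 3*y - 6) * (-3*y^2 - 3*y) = -9*y^4 - 18*y^3 + 9*y^2 + 18*y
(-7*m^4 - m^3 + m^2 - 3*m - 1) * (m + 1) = -7*m^5 - 8*m^4 - 2*m^2 - 4*m - 1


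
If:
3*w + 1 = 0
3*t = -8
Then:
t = -8/3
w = -1/3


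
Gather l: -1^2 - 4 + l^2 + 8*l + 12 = l^2 + 8*l + 7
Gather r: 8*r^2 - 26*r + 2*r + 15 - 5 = 8*r^2 - 24*r + 10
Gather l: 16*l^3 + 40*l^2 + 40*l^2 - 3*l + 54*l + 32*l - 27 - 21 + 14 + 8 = 16*l^3 + 80*l^2 + 83*l - 26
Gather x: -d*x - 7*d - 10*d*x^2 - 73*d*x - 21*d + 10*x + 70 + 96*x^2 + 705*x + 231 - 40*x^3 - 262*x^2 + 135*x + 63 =-28*d - 40*x^3 + x^2*(-10*d - 166) + x*(850 - 74*d) + 364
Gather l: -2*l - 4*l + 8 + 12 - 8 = 12 - 6*l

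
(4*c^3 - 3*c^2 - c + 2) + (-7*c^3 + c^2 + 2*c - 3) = -3*c^3 - 2*c^2 + c - 1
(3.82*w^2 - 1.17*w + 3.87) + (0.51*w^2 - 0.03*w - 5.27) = 4.33*w^2 - 1.2*w - 1.4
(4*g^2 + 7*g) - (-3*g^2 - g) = 7*g^2 + 8*g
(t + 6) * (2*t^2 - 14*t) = 2*t^3 - 2*t^2 - 84*t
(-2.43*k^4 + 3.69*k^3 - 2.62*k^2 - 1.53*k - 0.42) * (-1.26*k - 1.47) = 3.0618*k^5 - 1.0773*k^4 - 2.1231*k^3 + 5.7792*k^2 + 2.7783*k + 0.6174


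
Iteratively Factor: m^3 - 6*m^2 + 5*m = (m - 5)*(m^2 - m) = m*(m - 5)*(m - 1)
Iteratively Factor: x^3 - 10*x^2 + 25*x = (x - 5)*(x^2 - 5*x) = (x - 5)^2*(x)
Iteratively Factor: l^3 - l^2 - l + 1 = (l - 1)*(l^2 - 1) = (l - 1)*(l + 1)*(l - 1)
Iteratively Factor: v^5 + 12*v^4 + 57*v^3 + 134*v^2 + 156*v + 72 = (v + 2)*(v^4 + 10*v^3 + 37*v^2 + 60*v + 36) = (v + 2)*(v + 3)*(v^3 + 7*v^2 + 16*v + 12) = (v + 2)*(v + 3)^2*(v^2 + 4*v + 4) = (v + 2)^2*(v + 3)^2*(v + 2)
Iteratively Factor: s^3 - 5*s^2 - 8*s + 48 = (s - 4)*(s^2 - s - 12) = (s - 4)*(s + 3)*(s - 4)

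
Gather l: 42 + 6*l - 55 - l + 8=5*l - 5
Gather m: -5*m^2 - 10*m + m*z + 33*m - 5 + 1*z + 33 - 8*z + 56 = -5*m^2 + m*(z + 23) - 7*z + 84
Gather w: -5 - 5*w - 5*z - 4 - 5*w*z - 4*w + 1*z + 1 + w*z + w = w*(-4*z - 8) - 4*z - 8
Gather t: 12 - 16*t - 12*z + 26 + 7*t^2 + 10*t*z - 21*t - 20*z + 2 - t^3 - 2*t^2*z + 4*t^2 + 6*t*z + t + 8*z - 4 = -t^3 + t^2*(11 - 2*z) + t*(16*z - 36) - 24*z + 36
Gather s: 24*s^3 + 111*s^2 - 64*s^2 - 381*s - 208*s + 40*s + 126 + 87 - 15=24*s^3 + 47*s^2 - 549*s + 198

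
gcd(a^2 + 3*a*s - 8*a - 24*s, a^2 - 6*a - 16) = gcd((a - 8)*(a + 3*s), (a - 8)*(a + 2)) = a - 8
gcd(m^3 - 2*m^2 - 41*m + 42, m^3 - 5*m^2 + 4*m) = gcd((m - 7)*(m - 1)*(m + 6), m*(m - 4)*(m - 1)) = m - 1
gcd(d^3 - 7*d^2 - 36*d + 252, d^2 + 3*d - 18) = d + 6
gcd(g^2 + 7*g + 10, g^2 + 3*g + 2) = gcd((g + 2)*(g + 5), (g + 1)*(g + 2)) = g + 2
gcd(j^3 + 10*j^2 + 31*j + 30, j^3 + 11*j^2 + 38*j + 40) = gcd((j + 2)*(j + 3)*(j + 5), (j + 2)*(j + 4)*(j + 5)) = j^2 + 7*j + 10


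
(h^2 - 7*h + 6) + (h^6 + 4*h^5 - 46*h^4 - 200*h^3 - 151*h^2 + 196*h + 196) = h^6 + 4*h^5 - 46*h^4 - 200*h^3 - 150*h^2 + 189*h + 202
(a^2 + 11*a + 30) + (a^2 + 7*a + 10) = 2*a^2 + 18*a + 40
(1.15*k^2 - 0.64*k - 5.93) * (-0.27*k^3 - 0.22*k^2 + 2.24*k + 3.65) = -0.3105*k^5 - 0.0802*k^4 + 4.3179*k^3 + 4.0685*k^2 - 15.6192*k - 21.6445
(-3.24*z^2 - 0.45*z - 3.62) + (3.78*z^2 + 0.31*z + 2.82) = 0.54*z^2 - 0.14*z - 0.8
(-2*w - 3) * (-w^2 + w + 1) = 2*w^3 + w^2 - 5*w - 3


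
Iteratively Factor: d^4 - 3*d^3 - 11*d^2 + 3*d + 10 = (d + 1)*(d^3 - 4*d^2 - 7*d + 10) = (d - 1)*(d + 1)*(d^2 - 3*d - 10) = (d - 1)*(d + 1)*(d + 2)*(d - 5)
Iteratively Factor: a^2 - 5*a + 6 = (a - 2)*(a - 3)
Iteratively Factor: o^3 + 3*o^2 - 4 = (o + 2)*(o^2 + o - 2) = (o - 1)*(o + 2)*(o + 2)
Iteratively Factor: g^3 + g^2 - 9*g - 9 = (g - 3)*(g^2 + 4*g + 3) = (g - 3)*(g + 3)*(g + 1)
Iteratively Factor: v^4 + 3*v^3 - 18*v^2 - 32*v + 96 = (v + 4)*(v^3 - v^2 - 14*v + 24) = (v + 4)^2*(v^2 - 5*v + 6) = (v - 2)*(v + 4)^2*(v - 3)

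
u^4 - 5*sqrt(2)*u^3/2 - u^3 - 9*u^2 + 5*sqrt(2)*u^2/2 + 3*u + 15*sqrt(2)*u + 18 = (u - 3)*(u - 3*sqrt(2))*(sqrt(2)*u/2 + sqrt(2))*(sqrt(2)*u + 1)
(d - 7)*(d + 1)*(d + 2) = d^3 - 4*d^2 - 19*d - 14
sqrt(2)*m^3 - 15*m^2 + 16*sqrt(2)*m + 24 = (m - 6*sqrt(2))*(m - 2*sqrt(2))*(sqrt(2)*m + 1)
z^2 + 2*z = z*(z + 2)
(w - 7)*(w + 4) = w^2 - 3*w - 28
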